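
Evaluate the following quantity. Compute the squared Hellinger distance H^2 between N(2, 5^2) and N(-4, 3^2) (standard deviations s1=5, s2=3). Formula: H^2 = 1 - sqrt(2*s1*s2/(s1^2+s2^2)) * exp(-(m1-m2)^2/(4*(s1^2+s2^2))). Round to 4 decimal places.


Squared Hellinger distance for Gaussians:
H^2 = 1 - sqrt(2*s1*s2/(s1^2+s2^2)) * exp(-(m1-m2)^2/(4*(s1^2+s2^2))).
s1^2 = 25, s2^2 = 9, s1^2+s2^2 = 34.
sqrt(2*5*3/(34)) = 0.939336.
(m1-m2)^2 = (6)^2 = 36.
exp(-36/(4*34)) = exp(-0.264706) = 0.767432.
H^2 = 1 - 0.939336*0.767432 = 0.2791

0.2791


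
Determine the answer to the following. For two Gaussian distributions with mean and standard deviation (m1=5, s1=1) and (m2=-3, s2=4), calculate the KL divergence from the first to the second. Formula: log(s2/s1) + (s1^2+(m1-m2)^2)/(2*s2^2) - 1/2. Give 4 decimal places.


KL divergence between normal distributions:
KL = log(s2/s1) + (s1^2 + (m1-m2)^2)/(2*s2^2) - 1/2.
log(4/1) = 1.386294.
(1^2 + (5--3)^2)/(2*4^2) = (1 + 64)/32 = 2.03125.
KL = 1.386294 + 2.03125 - 0.5 = 2.9175

2.9175


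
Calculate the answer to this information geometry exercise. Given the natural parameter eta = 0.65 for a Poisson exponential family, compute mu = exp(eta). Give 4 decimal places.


Expectation parameter for Poisson exponential family:
mu = exp(eta).
eta = 0.65.
mu = exp(0.65) = 1.9155

1.9155


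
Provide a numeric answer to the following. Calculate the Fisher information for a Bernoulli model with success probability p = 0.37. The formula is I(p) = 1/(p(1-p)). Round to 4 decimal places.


For Bernoulli(p), Fisher information is I(p) = 1/(p*(1-p)).
p = 0.37, 1-p = 0.63.
p*(1-p) = 0.2331.
I(p) = 1/0.2331 = 4.2900

4.2900


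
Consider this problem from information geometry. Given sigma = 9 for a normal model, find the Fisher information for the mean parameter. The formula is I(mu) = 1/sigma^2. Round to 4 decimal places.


The Fisher information for the mean of a normal distribution is I(mu) = 1/sigma^2.
sigma = 9, so sigma^2 = 81.
I(mu) = 1/81 = 0.0123

0.0123


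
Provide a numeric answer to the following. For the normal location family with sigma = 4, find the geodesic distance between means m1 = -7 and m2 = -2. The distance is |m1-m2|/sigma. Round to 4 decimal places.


On the fixed-variance normal subfamily, geodesic distance = |m1-m2|/sigma.
|-7 - -2| = 5.
sigma = 4.
d = 5/4 = 1.2500

1.2500


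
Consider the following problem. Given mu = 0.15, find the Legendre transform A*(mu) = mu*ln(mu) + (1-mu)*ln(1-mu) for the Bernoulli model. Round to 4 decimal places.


Legendre transform for Bernoulli:
A*(mu) = mu*log(mu) + (1-mu)*log(1-mu).
mu = 0.15, 1-mu = 0.85.
mu*log(mu) = 0.15*log(0.15) = -0.284568.
(1-mu)*log(1-mu) = 0.85*log(0.85) = -0.138141.
A* = -0.284568 + -0.138141 = -0.4227

-0.4227


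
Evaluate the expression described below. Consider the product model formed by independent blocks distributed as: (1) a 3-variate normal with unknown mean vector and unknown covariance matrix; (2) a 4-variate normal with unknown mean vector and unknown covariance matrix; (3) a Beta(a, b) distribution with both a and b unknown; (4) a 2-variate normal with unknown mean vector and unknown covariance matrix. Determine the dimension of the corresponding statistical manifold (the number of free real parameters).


The dimension of a statistical manifold equals the number of free
(independent) real parameters of the model. For a product of independent
blocks the parameter counts add.
- 3-variate normal: 3 (mean) + 3*4/2 = 6 (symmetric covariance) = 9.
- 4-variate normal: 4 (mean) + 4*5/2 = 10 (symmetric covariance) = 14.
- Beta (a, b): 2.
- 2-variate normal: 2 (mean) + 2*3/2 = 3 (symmetric covariance) = 5.
Total = 9 + 14 + 2 + 5 = 30.
Dimension = 30

30


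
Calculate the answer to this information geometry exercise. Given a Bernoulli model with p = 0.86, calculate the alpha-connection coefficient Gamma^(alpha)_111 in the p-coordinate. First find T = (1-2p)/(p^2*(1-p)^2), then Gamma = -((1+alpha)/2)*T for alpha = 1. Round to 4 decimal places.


Skewness (Amari-Chentsov) tensor: T = (1-2p)/(p^2*(1-p)^2).
p = 0.86, 1-2p = -0.72, p^2 = 0.7396, (1-p)^2 = 0.0196.
T = -0.72/(0.7396 * 0.0196) = -49.668326.
In the p-coordinate, Gamma^(alpha) = Gamma^(0) - (alpha/2)*T with Gamma^(0) = (1/2)*g'(p) = -T/2,
so Gamma^(alpha) = -((1+alpha)/2)*T.
alpha = 1, -(1+alpha)/2 = -1.0.
Gamma = -1.0 * -49.668326 = 49.6683

49.6683


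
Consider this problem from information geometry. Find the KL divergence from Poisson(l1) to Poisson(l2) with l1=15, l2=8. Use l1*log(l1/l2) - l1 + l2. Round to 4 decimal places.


KL divergence for Poisson:
KL = l1*log(l1/l2) - l1 + l2.
l1 = 15, l2 = 8.
log(15/8) = 0.628609.
l1*log(l1/l2) = 15 * 0.628609 = 9.42913.
KL = 9.42913 - 15 + 8 = 2.4291

2.4291


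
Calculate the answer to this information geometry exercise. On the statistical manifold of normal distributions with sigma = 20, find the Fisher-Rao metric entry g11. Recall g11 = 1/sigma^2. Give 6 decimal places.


For the 2-parameter normal family, the Fisher metric has:
  g11 = 1/sigma^2, g22 = 2/sigma^2.
sigma = 20, sigma^2 = 400.
g11 = 0.002500

0.002500


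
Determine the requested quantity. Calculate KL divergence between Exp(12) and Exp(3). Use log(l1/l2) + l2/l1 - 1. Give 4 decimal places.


KL divergence for exponential family:
KL = log(l1/l2) + l2/l1 - 1.
log(12/3) = 1.386294.
3/12 = 0.25.
KL = 1.386294 + 0.25 - 1 = 0.6363

0.6363


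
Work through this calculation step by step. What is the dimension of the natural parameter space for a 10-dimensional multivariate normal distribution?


Exponential family dimension calculation:
For 10-dim MVN: mean has 10 params, covariance has 10*11/2 = 55 unique entries.
Total dim = 10 + 55 = 65.

65


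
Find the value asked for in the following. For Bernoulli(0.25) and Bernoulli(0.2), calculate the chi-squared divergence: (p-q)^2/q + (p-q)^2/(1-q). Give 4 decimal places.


Chi-squared divergence between Bernoulli distributions:
chi^2 = (p-q)^2/q + (p-q)^2/(1-q).
p = 0.25, q = 0.2, p-q = 0.05.
(p-q)^2 = 0.0025.
term1 = 0.0025/0.2 = 0.0125.
term2 = 0.0025/0.8 = 0.003125.
chi^2 = 0.0125 + 0.003125 = 0.0156

0.0156


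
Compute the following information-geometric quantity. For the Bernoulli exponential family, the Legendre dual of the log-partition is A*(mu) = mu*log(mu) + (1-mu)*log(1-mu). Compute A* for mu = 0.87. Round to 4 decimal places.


Legendre transform for Bernoulli:
A*(mu) = mu*log(mu) + (1-mu)*log(1-mu).
mu = 0.87, 1-mu = 0.13.
mu*log(mu) = 0.87*log(0.87) = -0.121158.
(1-mu)*log(1-mu) = 0.13*log(0.13) = -0.265229.
A* = -0.121158 + -0.265229 = -0.3864

-0.3864


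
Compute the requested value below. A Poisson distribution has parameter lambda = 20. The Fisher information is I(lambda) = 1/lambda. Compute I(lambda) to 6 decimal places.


Fisher information for Poisson: I(lambda) = 1/lambda.
lambda = 20.
I(lambda) = 1/20 = 0.050000

0.050000


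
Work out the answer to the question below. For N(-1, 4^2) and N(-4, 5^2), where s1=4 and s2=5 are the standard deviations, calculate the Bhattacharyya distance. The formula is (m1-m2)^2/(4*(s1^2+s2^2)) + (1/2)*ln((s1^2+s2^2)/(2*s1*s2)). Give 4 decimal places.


Bhattacharyya distance between two Gaussians:
DB = (m1-m2)^2/(4*(s1^2+s2^2)) + (1/2)*ln((s1^2+s2^2)/(2*s1*s2)).
(m1-m2)^2 = (3)^2 = 9.
s1^2+s2^2 = 16 + 25 = 41.
term1 = 9/164 = 0.054878.
term2 = 0.5*ln(41/40.0) = 0.012346.
DB = 0.054878 + 0.012346 = 0.0672

0.0672


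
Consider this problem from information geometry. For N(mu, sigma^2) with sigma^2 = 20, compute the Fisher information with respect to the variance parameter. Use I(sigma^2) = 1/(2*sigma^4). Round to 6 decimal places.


Fisher information for variance: I(sigma^2) = 1/(2*sigma^4).
sigma^2 = 20, so sigma^4 = 400.
I = 1/(2*400) = 1/800 = 0.001250

0.001250


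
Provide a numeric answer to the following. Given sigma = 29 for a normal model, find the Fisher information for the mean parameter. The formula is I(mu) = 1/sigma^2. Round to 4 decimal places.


The Fisher information for the mean of a normal distribution is I(mu) = 1/sigma^2.
sigma = 29, so sigma^2 = 841.
I(mu) = 1/841 = 0.0012

0.0012


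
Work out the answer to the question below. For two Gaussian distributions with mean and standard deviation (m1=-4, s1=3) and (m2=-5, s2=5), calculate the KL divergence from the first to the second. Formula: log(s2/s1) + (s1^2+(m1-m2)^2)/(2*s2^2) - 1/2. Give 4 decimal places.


KL divergence between normal distributions:
KL = log(s2/s1) + (s1^2 + (m1-m2)^2)/(2*s2^2) - 1/2.
log(5/3) = 0.510826.
(3^2 + (-4--5)^2)/(2*5^2) = (9 + 1)/50 = 0.2.
KL = 0.510826 + 0.2 - 0.5 = 0.2108

0.2108


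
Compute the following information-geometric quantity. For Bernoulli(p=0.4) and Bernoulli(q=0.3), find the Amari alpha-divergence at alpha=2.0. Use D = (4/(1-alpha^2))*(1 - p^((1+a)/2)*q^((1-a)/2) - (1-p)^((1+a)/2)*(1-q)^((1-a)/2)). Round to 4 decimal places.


Amari alpha-divergence:
D = (4/(1-alpha^2))*(1 - p^((1+a)/2)*q^((1-a)/2) - (1-p)^((1+a)/2)*(1-q)^((1-a)/2)).
alpha = 2.0, p = 0.4, q = 0.3.
e1 = (1+alpha)/2 = 1.5, e2 = (1-alpha)/2 = -0.5.
t1 = p^e1 * q^e2 = 0.4^1.5 * 0.3^-0.5 = 0.46188.
t2 = (1-p)^e1 * (1-q)^e2 = 0.6^1.5 * 0.7^-0.5 = 0.555492.
4/(1-alpha^2) = -1.333333.
D = -1.333333*(1 - 0.46188 - 0.555492) = 0.0232

0.0232


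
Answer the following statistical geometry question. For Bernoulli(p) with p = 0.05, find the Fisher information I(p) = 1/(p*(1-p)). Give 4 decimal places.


For Bernoulli(p), Fisher information is I(p) = 1/(p*(1-p)).
p = 0.05, 1-p = 0.95.
p*(1-p) = 0.0475.
I(p) = 1/0.0475 = 21.0526

21.0526


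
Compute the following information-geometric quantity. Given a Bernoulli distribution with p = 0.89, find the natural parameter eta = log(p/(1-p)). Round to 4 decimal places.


Natural parameter for Bernoulli: eta = log(p/(1-p)).
p = 0.89, 1-p = 0.11.
p/(1-p) = 8.090909.
eta = log(8.090909) = 2.0907

2.0907


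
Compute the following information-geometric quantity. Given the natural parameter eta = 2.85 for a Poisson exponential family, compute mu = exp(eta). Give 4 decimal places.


Expectation parameter for Poisson exponential family:
mu = exp(eta).
eta = 2.85.
mu = exp(2.85) = 17.2878

17.2878


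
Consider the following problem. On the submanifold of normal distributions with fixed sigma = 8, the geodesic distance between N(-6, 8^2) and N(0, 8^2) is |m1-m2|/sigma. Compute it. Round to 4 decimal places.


On the fixed-variance normal subfamily, geodesic distance = |m1-m2|/sigma.
|-6 - 0| = 6.
sigma = 8.
d = 6/8 = 0.7500

0.7500


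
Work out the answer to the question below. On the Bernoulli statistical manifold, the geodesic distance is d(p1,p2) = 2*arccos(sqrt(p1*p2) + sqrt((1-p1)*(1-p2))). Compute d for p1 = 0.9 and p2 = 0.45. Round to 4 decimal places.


Geodesic distance on Bernoulli manifold:
d(p1,p2) = 2*arccos(sqrt(p1*p2) + sqrt((1-p1)*(1-p2))).
sqrt(p1*p2) = sqrt(0.9*0.45) = 0.636396.
sqrt((1-p1)*(1-p2)) = sqrt(0.1*0.55) = 0.234521.
arg = 0.636396 + 0.234521 = 0.870917.
d = 2*arccos(0.870917) = 1.0275

1.0275


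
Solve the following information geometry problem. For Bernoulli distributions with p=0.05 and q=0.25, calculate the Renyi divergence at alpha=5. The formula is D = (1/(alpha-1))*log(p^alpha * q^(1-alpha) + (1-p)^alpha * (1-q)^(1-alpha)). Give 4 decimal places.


Renyi divergence of order alpha between Bernoulli distributions:
D = (1/(alpha-1))*log(p^alpha * q^(1-alpha) + (1-p)^alpha * (1-q)^(1-alpha)).
alpha = 5, p = 0.05, q = 0.25.
p^alpha * q^(1-alpha) = 0.05^5 * 0.25^-4 = 8e-05.
(1-p)^alpha * (1-q)^(1-alpha) = 0.95^5 * 0.75^-4 = 2.44553.
sum = 8e-05 + 2.44553 = 2.44561.
D = (1/4)*log(2.44561) = 0.2236

0.2236


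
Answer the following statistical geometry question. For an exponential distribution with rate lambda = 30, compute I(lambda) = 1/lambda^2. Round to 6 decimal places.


Fisher information for exponential: I(lambda) = 1/lambda^2.
lambda = 30, lambda^2 = 900.
I = 1/900 = 0.001111

0.001111


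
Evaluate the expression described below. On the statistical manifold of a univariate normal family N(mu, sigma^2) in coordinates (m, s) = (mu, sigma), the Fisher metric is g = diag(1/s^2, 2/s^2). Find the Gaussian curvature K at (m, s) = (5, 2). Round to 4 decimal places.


The metric has the form g = (A dm^2 + B ds^2)/s^2 with A = 1, B = 2.
Substitute u = sqrt(A/B)*m: g = B*(du^2 + ds^2)/s^2, i.e. B times the
Poincare upper half-plane metric, which has constant Gaussian curvature -1.
Scaling a 2D metric by a constant c divides the Gaussian curvature by c,
so K = -1/B = -1/(2) = -0.5000 everywhere (the point (m, s) = (5, 2) is irrelevant:
the curvature is constant).
The requested Gaussian curvature is K = -0.5000.

-0.5000


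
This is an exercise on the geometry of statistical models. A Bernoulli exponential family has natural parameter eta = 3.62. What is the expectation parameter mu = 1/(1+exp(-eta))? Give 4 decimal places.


Dual coordinate (expectation parameter) for Bernoulli:
mu = 1/(1+exp(-eta)).
eta = 3.62.
exp(-eta) = exp(-3.62) = 0.026783.
mu = 1/(1+0.026783) = 0.9739

0.9739


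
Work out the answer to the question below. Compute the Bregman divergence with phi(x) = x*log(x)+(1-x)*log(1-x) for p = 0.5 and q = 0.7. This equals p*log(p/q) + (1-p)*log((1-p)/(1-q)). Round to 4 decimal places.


Bregman divergence with negative entropy generator:
D = p*log(p/q) + (1-p)*log((1-p)/(1-q)).
p = 0.5, q = 0.7.
p*log(p/q) = 0.5*log(0.5/0.7) = -0.168236.
(1-p)*log((1-p)/(1-q)) = 0.5*log(0.5/0.3) = 0.255413.
D = -0.168236 + 0.255413 = 0.0872

0.0872


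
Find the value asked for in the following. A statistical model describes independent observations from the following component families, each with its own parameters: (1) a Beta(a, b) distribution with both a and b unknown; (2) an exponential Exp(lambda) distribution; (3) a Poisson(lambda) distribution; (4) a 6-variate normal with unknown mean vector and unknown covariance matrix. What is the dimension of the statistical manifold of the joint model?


The dimension of a statistical manifold equals the number of free
(independent) real parameters of the model. For a product of independent
blocks the parameter counts add.
- Beta (a, b): 2.
- exponential (lambda): 1.
- Poisson (lambda): 1.
- 6-variate normal: 6 (mean) + 6*7/2 = 21 (symmetric covariance) = 27.
Total = 2 + 1 + 1 + 27 = 31.
Dimension = 31

31


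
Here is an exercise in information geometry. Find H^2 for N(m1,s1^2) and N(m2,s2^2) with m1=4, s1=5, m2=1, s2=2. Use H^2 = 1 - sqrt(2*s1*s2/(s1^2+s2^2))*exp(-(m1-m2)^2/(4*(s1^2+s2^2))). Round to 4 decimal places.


Squared Hellinger distance for Gaussians:
H^2 = 1 - sqrt(2*s1*s2/(s1^2+s2^2)) * exp(-(m1-m2)^2/(4*(s1^2+s2^2))).
s1^2 = 25, s2^2 = 4, s1^2+s2^2 = 29.
sqrt(2*5*2/(29)) = 0.830455.
(m1-m2)^2 = (3)^2 = 9.
exp(-9/(4*29)) = exp(-0.077586) = 0.925347.
H^2 = 1 - 0.830455*0.925347 = 0.2315

0.2315


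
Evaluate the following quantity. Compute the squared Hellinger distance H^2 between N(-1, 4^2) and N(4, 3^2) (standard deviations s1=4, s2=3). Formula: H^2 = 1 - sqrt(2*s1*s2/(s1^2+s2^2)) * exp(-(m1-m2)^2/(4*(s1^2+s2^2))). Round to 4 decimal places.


Squared Hellinger distance for Gaussians:
H^2 = 1 - sqrt(2*s1*s2/(s1^2+s2^2)) * exp(-(m1-m2)^2/(4*(s1^2+s2^2))).
s1^2 = 16, s2^2 = 9, s1^2+s2^2 = 25.
sqrt(2*4*3/(25)) = 0.979796.
(m1-m2)^2 = (-5)^2 = 25.
exp(-25/(4*25)) = exp(-0.25) = 0.778801.
H^2 = 1 - 0.979796*0.778801 = 0.2369

0.2369


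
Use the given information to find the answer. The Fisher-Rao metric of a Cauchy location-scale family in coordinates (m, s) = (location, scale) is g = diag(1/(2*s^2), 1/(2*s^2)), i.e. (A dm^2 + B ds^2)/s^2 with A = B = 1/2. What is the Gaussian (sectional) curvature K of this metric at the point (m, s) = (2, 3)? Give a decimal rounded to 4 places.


The metric has the form g = (A dm^2 + B ds^2)/s^2 with A = 1/2, B = 1/2.
Substitute u = sqrt(A/B)*m: g = B*(du^2 + ds^2)/s^2, i.e. B times the
Poincare upper half-plane metric, which has constant Gaussian curvature -1.
Scaling a 2D metric by a constant c divides the Gaussian curvature by c,
so K = -1/B = -1/(1/2) = -2.0000 everywhere (the point (m, s) = (2, 3) is irrelevant:
the curvature is constant).
The requested Gaussian curvature is K = -2.0000.

-2.0000


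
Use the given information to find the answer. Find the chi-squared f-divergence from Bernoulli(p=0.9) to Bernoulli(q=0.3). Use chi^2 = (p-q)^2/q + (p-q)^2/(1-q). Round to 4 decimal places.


Chi-squared divergence between Bernoulli distributions:
chi^2 = (p-q)^2/q + (p-q)^2/(1-q).
p = 0.9, q = 0.3, p-q = 0.6.
(p-q)^2 = 0.36.
term1 = 0.36/0.3 = 1.2.
term2 = 0.36/0.7 = 0.514286.
chi^2 = 1.2 + 0.514286 = 1.7143

1.7143


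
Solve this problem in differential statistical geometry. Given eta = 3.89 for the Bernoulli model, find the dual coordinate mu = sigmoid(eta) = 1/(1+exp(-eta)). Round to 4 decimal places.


Dual coordinate (expectation parameter) for Bernoulli:
mu = 1/(1+exp(-eta)).
eta = 3.89.
exp(-eta) = exp(-3.89) = 0.020445.
mu = 1/(1+0.020445) = 0.9800

0.9800


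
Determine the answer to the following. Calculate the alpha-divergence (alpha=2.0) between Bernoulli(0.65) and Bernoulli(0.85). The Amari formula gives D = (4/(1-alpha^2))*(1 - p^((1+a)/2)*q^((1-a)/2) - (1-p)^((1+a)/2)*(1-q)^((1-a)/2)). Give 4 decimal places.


Amari alpha-divergence:
D = (4/(1-alpha^2))*(1 - p^((1+a)/2)*q^((1-a)/2) - (1-p)^((1+a)/2)*(1-q)^((1-a)/2)).
alpha = 2.0, p = 0.65, q = 0.85.
e1 = (1+alpha)/2 = 1.5, e2 = (1-alpha)/2 = -0.5.
t1 = p^e1 * q^e2 = 0.65^1.5 * 0.85^-0.5 = 0.568409.
t2 = (1-p)^e1 * (1-q)^e2 = 0.35^1.5 * 0.15^-0.5 = 0.534634.
4/(1-alpha^2) = -1.333333.
D = -1.333333*(1 - 0.568409 - 0.534634) = 0.1374

0.1374


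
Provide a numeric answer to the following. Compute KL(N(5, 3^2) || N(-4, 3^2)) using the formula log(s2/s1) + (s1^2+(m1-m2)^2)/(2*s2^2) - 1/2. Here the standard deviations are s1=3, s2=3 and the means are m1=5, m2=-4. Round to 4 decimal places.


KL divergence between normal distributions:
KL = log(s2/s1) + (s1^2 + (m1-m2)^2)/(2*s2^2) - 1/2.
log(3/3) = 0.0.
(3^2 + (5--4)^2)/(2*3^2) = (9 + 81)/18 = 5.0.
KL = 0.0 + 5.0 - 0.5 = 4.5000

4.5000


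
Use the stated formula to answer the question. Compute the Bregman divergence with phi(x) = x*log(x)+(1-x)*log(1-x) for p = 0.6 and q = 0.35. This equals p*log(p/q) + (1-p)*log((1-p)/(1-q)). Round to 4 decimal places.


Bregman divergence with negative entropy generator:
D = p*log(p/q) + (1-p)*log((1-p)/(1-q)).
p = 0.6, q = 0.35.
p*log(p/q) = 0.6*log(0.6/0.35) = 0.323398.
(1-p)*log((1-p)/(1-q)) = 0.4*log(0.4/0.65) = -0.194203.
D = 0.323398 + -0.194203 = 0.1292

0.1292


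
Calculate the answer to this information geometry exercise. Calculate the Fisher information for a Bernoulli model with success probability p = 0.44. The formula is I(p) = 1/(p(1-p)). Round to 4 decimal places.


For Bernoulli(p), Fisher information is I(p) = 1/(p*(1-p)).
p = 0.44, 1-p = 0.56.
p*(1-p) = 0.2464.
I(p) = 1/0.2464 = 4.0584

4.0584


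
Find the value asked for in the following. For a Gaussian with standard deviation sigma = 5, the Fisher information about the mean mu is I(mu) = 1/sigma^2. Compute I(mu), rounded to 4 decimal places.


The Fisher information for the mean of a normal distribution is I(mu) = 1/sigma^2.
sigma = 5, so sigma^2 = 25.
I(mu) = 1/25 = 0.0400

0.0400


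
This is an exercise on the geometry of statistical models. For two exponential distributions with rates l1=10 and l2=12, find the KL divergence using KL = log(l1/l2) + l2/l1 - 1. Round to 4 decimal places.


KL divergence for exponential family:
KL = log(l1/l2) + l2/l1 - 1.
log(10/12) = -0.182322.
12/10 = 1.2.
KL = -0.182322 + 1.2 - 1 = 0.0177

0.0177


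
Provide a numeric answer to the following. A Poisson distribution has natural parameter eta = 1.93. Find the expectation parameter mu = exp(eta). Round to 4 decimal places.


Expectation parameter for Poisson exponential family:
mu = exp(eta).
eta = 1.93.
mu = exp(1.93) = 6.8895

6.8895


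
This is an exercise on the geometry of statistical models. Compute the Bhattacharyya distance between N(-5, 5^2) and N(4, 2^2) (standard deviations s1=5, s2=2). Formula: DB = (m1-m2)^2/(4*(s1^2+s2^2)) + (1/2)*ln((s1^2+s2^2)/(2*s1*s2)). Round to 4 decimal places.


Bhattacharyya distance between two Gaussians:
DB = (m1-m2)^2/(4*(s1^2+s2^2)) + (1/2)*ln((s1^2+s2^2)/(2*s1*s2)).
(m1-m2)^2 = (-9)^2 = 81.
s1^2+s2^2 = 25 + 4 = 29.
term1 = 81/116 = 0.698276.
term2 = 0.5*ln(29/20.0) = 0.185782.
DB = 0.698276 + 0.185782 = 0.8841

0.8841


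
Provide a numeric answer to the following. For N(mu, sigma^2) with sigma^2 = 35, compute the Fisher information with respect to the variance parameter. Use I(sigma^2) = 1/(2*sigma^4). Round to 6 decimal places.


Fisher information for variance: I(sigma^2) = 1/(2*sigma^4).
sigma^2 = 35, so sigma^4 = 1225.
I = 1/(2*1225) = 1/2450 = 0.000408

0.000408


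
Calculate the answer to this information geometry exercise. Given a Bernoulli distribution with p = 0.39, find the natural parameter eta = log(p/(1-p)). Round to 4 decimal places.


Natural parameter for Bernoulli: eta = log(p/(1-p)).
p = 0.39, 1-p = 0.61.
p/(1-p) = 0.639344.
eta = log(0.639344) = -0.4473

-0.4473


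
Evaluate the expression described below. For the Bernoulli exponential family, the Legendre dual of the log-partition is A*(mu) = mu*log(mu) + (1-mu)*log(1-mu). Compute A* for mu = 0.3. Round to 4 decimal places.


Legendre transform for Bernoulli:
A*(mu) = mu*log(mu) + (1-mu)*log(1-mu).
mu = 0.3, 1-mu = 0.7.
mu*log(mu) = 0.3*log(0.3) = -0.361192.
(1-mu)*log(1-mu) = 0.7*log(0.7) = -0.249672.
A* = -0.361192 + -0.249672 = -0.6109

-0.6109


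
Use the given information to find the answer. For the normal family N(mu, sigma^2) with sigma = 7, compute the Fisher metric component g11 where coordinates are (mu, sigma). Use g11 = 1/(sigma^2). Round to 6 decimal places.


For the 2-parameter normal family, the Fisher metric has:
  g11 = 1/sigma^2, g22 = 2/sigma^2.
sigma = 7, sigma^2 = 49.
g11 = 0.020408

0.020408


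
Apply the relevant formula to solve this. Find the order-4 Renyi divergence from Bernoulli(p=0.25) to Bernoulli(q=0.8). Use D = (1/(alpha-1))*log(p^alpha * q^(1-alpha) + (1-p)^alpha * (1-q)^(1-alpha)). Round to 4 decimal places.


Renyi divergence of order alpha between Bernoulli distributions:
D = (1/(alpha-1))*log(p^alpha * q^(1-alpha) + (1-p)^alpha * (1-q)^(1-alpha)).
alpha = 4, p = 0.25, q = 0.8.
p^alpha * q^(1-alpha) = 0.25^4 * 0.8^-3 = 0.007629.
(1-p)^alpha * (1-q)^(1-alpha) = 0.75^4 * 0.2^-3 = 39.550781.
sum = 0.007629 + 39.550781 = 39.558411.
D = (1/3)*log(39.558411) = 1.2259

1.2259


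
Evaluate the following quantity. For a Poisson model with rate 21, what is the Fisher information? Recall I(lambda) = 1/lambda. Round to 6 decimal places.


Fisher information for Poisson: I(lambda) = 1/lambda.
lambda = 21.
I(lambda) = 1/21 = 0.047619

0.047619


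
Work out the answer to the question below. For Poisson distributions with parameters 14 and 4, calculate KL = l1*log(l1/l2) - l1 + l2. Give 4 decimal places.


KL divergence for Poisson:
KL = l1*log(l1/l2) - l1 + l2.
l1 = 14, l2 = 4.
log(14/4) = 1.252763.
l1*log(l1/l2) = 14 * 1.252763 = 17.538682.
KL = 17.538682 - 14 + 4 = 7.5387

7.5387


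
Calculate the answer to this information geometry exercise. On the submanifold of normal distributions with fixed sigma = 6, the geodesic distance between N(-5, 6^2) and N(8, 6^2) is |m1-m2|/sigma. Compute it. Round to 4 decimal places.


On the fixed-variance normal subfamily, geodesic distance = |m1-m2|/sigma.
|-5 - 8| = 13.
sigma = 6.
d = 13/6 = 2.1667

2.1667


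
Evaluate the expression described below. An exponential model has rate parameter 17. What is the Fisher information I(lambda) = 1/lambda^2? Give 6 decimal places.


Fisher information for exponential: I(lambda) = 1/lambda^2.
lambda = 17, lambda^2 = 289.
I = 1/289 = 0.003460

0.003460


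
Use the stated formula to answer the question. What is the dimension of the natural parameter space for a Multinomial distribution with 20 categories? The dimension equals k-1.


Exponential family dimension calculation:
For Multinomial with k=20 categories, dim = k-1 = 19.

19


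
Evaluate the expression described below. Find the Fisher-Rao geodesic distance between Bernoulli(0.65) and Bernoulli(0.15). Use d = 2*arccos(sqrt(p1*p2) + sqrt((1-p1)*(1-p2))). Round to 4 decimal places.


Geodesic distance on Bernoulli manifold:
d(p1,p2) = 2*arccos(sqrt(p1*p2) + sqrt((1-p1)*(1-p2))).
sqrt(p1*p2) = sqrt(0.65*0.15) = 0.31225.
sqrt((1-p1)*(1-p2)) = sqrt(0.35*0.85) = 0.545436.
arg = 0.31225 + 0.545436 = 0.857686.
d = 2*arccos(0.857686) = 1.0801

1.0801


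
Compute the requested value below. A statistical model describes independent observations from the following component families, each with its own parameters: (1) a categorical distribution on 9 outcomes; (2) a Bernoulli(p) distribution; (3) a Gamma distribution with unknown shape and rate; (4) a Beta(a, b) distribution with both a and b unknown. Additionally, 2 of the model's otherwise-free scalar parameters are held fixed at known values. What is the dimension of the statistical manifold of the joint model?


The dimension of a statistical manifold equals the number of free
(independent) real parameters of the model. For a product of independent
blocks the parameter counts add.
- categorical on 9 outcomes (probabilities sum to 1): 9-1 = 8.
- Bernoulli (p): 1.
- Gamma (shape, rate): 2.
- Beta (a, b): 2.
Total = 8 + 1 + 2 + 2 = 13.
2 parameter(s) fixed at known values: 13 - 2 = 11.
Dimension = 11

11


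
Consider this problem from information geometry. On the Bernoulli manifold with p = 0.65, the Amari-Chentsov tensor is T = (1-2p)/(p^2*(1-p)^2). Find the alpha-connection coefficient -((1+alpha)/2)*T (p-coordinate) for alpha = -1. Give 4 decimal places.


Skewness (Amari-Chentsov) tensor: T = (1-2p)/(p^2*(1-p)^2).
p = 0.65, 1-2p = -0.3, p^2 = 0.4225, (1-p)^2 = 0.1225.
T = -0.3/(0.4225 * 0.1225) = -5.796401.
In the p-coordinate, Gamma^(alpha) = Gamma^(0) - (alpha/2)*T with Gamma^(0) = (1/2)*g'(p) = -T/2,
so Gamma^(alpha) = -((1+alpha)/2)*T.
alpha = -1, -(1+alpha)/2 = 0.0.
Gamma = 0.0 * -5.796401 = 0.0000

0.0000


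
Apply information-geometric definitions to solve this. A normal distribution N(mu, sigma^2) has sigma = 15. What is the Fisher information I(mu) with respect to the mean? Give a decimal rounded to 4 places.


The Fisher information for the mean of a normal distribution is I(mu) = 1/sigma^2.
sigma = 15, so sigma^2 = 225.
I(mu) = 1/225 = 0.0044

0.0044


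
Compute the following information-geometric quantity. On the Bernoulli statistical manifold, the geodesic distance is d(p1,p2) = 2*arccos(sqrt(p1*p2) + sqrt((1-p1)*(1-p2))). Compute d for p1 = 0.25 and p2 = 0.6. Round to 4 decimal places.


Geodesic distance on Bernoulli manifold:
d(p1,p2) = 2*arccos(sqrt(p1*p2) + sqrt((1-p1)*(1-p2))).
sqrt(p1*p2) = sqrt(0.25*0.6) = 0.387298.
sqrt((1-p1)*(1-p2)) = sqrt(0.75*0.4) = 0.547723.
arg = 0.387298 + 0.547723 = 0.935021.
d = 2*arccos(0.935021) = 0.7250

0.7250


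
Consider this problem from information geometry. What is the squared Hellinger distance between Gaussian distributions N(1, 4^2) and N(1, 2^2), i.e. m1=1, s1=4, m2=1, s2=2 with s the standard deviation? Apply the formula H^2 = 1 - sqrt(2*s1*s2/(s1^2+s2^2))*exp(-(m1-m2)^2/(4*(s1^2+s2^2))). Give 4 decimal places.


Squared Hellinger distance for Gaussians:
H^2 = 1 - sqrt(2*s1*s2/(s1^2+s2^2)) * exp(-(m1-m2)^2/(4*(s1^2+s2^2))).
s1^2 = 16, s2^2 = 4, s1^2+s2^2 = 20.
sqrt(2*4*2/(20)) = 0.894427.
(m1-m2)^2 = (0)^2 = 0.
exp(-0/(4*20)) = exp(0.0) = 1.0.
H^2 = 1 - 0.894427*1.0 = 0.1056

0.1056


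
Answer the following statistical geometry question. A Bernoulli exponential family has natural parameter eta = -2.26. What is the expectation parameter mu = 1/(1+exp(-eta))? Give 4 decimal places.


Dual coordinate (expectation parameter) for Bernoulli:
mu = 1/(1+exp(-eta)).
eta = -2.26.
exp(-eta) = exp(2.26) = 9.583089.
mu = 1/(1+9.583089) = 0.0945

0.0945


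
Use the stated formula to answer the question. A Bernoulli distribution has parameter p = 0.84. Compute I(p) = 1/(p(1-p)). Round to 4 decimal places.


For Bernoulli(p), Fisher information is I(p) = 1/(p*(1-p)).
p = 0.84, 1-p = 0.16.
p*(1-p) = 0.1344.
I(p) = 1/0.1344 = 7.4405

7.4405


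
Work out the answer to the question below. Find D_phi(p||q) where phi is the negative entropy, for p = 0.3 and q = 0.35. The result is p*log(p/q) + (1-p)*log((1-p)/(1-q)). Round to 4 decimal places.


Bregman divergence with negative entropy generator:
D = p*log(p/q) + (1-p)*log((1-p)/(1-q)).
p = 0.3, q = 0.35.
p*log(p/q) = 0.3*log(0.3/0.35) = -0.046245.
(1-p)*log((1-p)/(1-q)) = 0.7*log(0.7/0.65) = 0.051876.
D = -0.046245 + 0.051876 = 0.0056

0.0056


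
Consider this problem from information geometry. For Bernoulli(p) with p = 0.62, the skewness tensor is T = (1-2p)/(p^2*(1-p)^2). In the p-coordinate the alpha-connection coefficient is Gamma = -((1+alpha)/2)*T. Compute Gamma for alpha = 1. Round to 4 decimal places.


Skewness (Amari-Chentsov) tensor: T = (1-2p)/(p^2*(1-p)^2).
p = 0.62, 1-2p = -0.24, p^2 = 0.3844, (1-p)^2 = 0.1444.
T = -0.24/(0.3844 * 0.1444) = -4.323751.
In the p-coordinate, Gamma^(alpha) = Gamma^(0) - (alpha/2)*T with Gamma^(0) = (1/2)*g'(p) = -T/2,
so Gamma^(alpha) = -((1+alpha)/2)*T.
alpha = 1, -(1+alpha)/2 = -1.0.
Gamma = -1.0 * -4.323751 = 4.3238

4.3238


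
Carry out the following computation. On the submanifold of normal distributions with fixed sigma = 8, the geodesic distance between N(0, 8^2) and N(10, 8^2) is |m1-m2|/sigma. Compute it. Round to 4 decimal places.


On the fixed-variance normal subfamily, geodesic distance = |m1-m2|/sigma.
|0 - 10| = 10.
sigma = 8.
d = 10/8 = 1.2500

1.2500


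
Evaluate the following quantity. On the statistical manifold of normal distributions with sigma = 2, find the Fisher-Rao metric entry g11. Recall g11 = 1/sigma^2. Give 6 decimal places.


For the 2-parameter normal family, the Fisher metric has:
  g11 = 1/sigma^2, g22 = 2/sigma^2.
sigma = 2, sigma^2 = 4.
g11 = 0.250000

0.250000


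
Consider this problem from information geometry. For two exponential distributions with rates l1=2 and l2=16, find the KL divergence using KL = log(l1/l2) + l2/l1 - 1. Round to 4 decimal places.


KL divergence for exponential family:
KL = log(l1/l2) + l2/l1 - 1.
log(2/16) = -2.079442.
16/2 = 8.0.
KL = -2.079442 + 8.0 - 1 = 4.9206

4.9206


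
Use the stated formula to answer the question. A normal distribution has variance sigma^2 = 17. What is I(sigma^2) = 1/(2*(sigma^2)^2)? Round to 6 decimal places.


Fisher information for variance: I(sigma^2) = 1/(2*sigma^4).
sigma^2 = 17, so sigma^4 = 289.
I = 1/(2*289) = 1/578 = 0.001730

0.001730


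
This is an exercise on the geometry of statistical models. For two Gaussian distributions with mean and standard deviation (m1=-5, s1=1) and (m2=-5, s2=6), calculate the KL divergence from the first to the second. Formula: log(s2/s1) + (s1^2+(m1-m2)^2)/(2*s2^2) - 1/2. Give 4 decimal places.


KL divergence between normal distributions:
KL = log(s2/s1) + (s1^2 + (m1-m2)^2)/(2*s2^2) - 1/2.
log(6/1) = 1.791759.
(1^2 + (-5--5)^2)/(2*6^2) = (1 + 0)/72 = 0.013889.
KL = 1.791759 + 0.013889 - 0.5 = 1.3056

1.3056


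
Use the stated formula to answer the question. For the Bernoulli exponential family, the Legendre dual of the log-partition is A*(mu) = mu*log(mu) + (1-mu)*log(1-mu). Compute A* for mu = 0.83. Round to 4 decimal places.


Legendre transform for Bernoulli:
A*(mu) = mu*log(mu) + (1-mu)*log(1-mu).
mu = 0.83, 1-mu = 0.17.
mu*log(mu) = 0.83*log(0.83) = -0.154654.
(1-mu)*log(1-mu) = 0.17*log(0.17) = -0.301233.
A* = -0.154654 + -0.301233 = -0.4559

-0.4559


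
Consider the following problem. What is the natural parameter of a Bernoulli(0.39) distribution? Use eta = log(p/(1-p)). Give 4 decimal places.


Natural parameter for Bernoulli: eta = log(p/(1-p)).
p = 0.39, 1-p = 0.61.
p/(1-p) = 0.639344.
eta = log(0.639344) = -0.4473

-0.4473


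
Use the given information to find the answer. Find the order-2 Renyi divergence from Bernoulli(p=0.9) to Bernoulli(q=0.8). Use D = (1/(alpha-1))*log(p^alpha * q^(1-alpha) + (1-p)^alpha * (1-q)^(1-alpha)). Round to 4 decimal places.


Renyi divergence of order alpha between Bernoulli distributions:
D = (1/(alpha-1))*log(p^alpha * q^(1-alpha) + (1-p)^alpha * (1-q)^(1-alpha)).
alpha = 2, p = 0.9, q = 0.8.
p^alpha * q^(1-alpha) = 0.9^2 * 0.8^-1 = 1.0125.
(1-p)^alpha * (1-q)^(1-alpha) = 0.1^2 * 0.2^-1 = 0.05.
sum = 1.0125 + 0.05 = 1.0625.
D = (1/1)*log(1.0625) = 0.0606

0.0606


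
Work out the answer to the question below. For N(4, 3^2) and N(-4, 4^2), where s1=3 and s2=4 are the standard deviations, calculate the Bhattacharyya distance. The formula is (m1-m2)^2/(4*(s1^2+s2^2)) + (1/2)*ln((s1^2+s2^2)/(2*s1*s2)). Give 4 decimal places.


Bhattacharyya distance between two Gaussians:
DB = (m1-m2)^2/(4*(s1^2+s2^2)) + (1/2)*ln((s1^2+s2^2)/(2*s1*s2)).
(m1-m2)^2 = (8)^2 = 64.
s1^2+s2^2 = 9 + 16 = 25.
term1 = 64/100 = 0.64.
term2 = 0.5*ln(25/24.0) = 0.020411.
DB = 0.64 + 0.020411 = 0.6604

0.6604


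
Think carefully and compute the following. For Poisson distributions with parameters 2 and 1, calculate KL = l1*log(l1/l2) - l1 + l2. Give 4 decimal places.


KL divergence for Poisson:
KL = l1*log(l1/l2) - l1 + l2.
l1 = 2, l2 = 1.
log(2/1) = 0.693147.
l1*log(l1/l2) = 2 * 0.693147 = 1.386294.
KL = 1.386294 - 2 + 1 = 0.3863

0.3863


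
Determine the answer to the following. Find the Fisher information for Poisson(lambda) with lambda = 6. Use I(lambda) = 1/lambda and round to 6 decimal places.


Fisher information for Poisson: I(lambda) = 1/lambda.
lambda = 6.
I(lambda) = 1/6 = 0.166667

0.166667


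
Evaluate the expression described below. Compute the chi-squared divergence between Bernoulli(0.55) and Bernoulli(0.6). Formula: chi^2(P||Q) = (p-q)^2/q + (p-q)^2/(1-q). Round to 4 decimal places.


Chi-squared divergence between Bernoulli distributions:
chi^2 = (p-q)^2/q + (p-q)^2/(1-q).
p = 0.55, q = 0.6, p-q = -0.05.
(p-q)^2 = 0.0025.
term1 = 0.0025/0.6 = 0.004167.
term2 = 0.0025/0.4 = 0.00625.
chi^2 = 0.004167 + 0.00625 = 0.0104

0.0104


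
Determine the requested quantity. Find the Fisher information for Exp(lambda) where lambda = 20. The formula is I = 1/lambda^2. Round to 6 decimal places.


Fisher information for exponential: I(lambda) = 1/lambda^2.
lambda = 20, lambda^2 = 400.
I = 1/400 = 0.002500

0.002500


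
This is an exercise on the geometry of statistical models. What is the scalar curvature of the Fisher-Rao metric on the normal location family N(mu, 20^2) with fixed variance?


This family has a single free parameter, so its statistical manifold
is 1-dimensional. The Riemann curvature tensor of any 1-dimensional
Riemannian manifold vanishes identically, so R = 0.

0


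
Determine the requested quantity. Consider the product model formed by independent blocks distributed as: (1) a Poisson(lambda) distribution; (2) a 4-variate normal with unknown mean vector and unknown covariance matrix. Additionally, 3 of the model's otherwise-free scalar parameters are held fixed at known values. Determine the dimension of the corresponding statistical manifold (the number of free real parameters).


The dimension of a statistical manifold equals the number of free
(independent) real parameters of the model. For a product of independent
blocks the parameter counts add.
- Poisson (lambda): 1.
- 4-variate normal: 4 (mean) + 4*5/2 = 10 (symmetric covariance) = 14.
Total = 1 + 14 = 15.
3 parameter(s) fixed at known values: 15 - 3 = 12.
Dimension = 12

12


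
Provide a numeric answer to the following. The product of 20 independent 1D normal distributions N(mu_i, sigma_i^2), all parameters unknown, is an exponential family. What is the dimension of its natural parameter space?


Exponential family dimension calculation:
Each univariate normal has two natural parameters (mu/sigma^2 and -1/(2 sigma^2)).
With 20 independent components, dim = 2 * 20 = 40.

40


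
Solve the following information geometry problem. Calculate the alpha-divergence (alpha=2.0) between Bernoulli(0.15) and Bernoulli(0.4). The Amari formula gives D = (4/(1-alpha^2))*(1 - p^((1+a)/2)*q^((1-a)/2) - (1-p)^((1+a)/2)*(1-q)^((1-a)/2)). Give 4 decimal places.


Amari alpha-divergence:
D = (4/(1-alpha^2))*(1 - p^((1+a)/2)*q^((1-a)/2) - (1-p)^((1+a)/2)*(1-q)^((1-a)/2)).
alpha = 2.0, p = 0.15, q = 0.4.
e1 = (1+alpha)/2 = 1.5, e2 = (1-alpha)/2 = -0.5.
t1 = p^e1 * q^e2 = 0.15^1.5 * 0.4^-0.5 = 0.091856.
t2 = (1-p)^e1 * (1-q)^e2 = 0.85^1.5 * 0.6^-0.5 = 1.011702.
4/(1-alpha^2) = -1.333333.
D = -1.333333*(1 - 0.091856 - 1.011702) = 0.1381

0.1381


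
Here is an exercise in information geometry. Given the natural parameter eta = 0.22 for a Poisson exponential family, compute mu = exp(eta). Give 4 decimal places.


Expectation parameter for Poisson exponential family:
mu = exp(eta).
eta = 0.22.
mu = exp(0.22) = 1.2461

1.2461


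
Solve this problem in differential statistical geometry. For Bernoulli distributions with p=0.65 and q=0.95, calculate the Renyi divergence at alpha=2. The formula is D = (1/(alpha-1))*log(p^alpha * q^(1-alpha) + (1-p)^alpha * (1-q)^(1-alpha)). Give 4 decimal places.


Renyi divergence of order alpha between Bernoulli distributions:
D = (1/(alpha-1))*log(p^alpha * q^(1-alpha) + (1-p)^alpha * (1-q)^(1-alpha)).
alpha = 2, p = 0.65, q = 0.95.
p^alpha * q^(1-alpha) = 0.65^2 * 0.95^-1 = 0.444737.
(1-p)^alpha * (1-q)^(1-alpha) = 0.35^2 * 0.05^-1 = 2.45.
sum = 0.444737 + 2.45 = 2.894737.
D = (1/1)*log(2.894737) = 1.0629

1.0629


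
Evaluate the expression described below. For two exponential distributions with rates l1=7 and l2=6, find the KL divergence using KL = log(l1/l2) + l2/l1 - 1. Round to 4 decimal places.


KL divergence for exponential family:
KL = log(l1/l2) + l2/l1 - 1.
log(7/6) = 0.154151.
6/7 = 0.857143.
KL = 0.154151 + 0.857143 - 1 = 0.0113

0.0113


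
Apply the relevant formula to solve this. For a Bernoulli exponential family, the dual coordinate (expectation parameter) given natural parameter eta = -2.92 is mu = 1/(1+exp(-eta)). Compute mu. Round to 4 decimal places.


Dual coordinate (expectation parameter) for Bernoulli:
mu = 1/(1+exp(-eta)).
eta = -2.92.
exp(-eta) = exp(2.92) = 18.541287.
mu = 1/(1+18.541287) = 0.0512

0.0512


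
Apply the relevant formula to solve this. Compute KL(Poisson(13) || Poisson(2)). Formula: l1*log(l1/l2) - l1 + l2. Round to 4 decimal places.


KL divergence for Poisson:
KL = l1*log(l1/l2) - l1 + l2.
l1 = 13, l2 = 2.
log(13/2) = 1.871802.
l1*log(l1/l2) = 13 * 1.871802 = 24.333428.
KL = 24.333428 - 13 + 2 = 13.3334

13.3334


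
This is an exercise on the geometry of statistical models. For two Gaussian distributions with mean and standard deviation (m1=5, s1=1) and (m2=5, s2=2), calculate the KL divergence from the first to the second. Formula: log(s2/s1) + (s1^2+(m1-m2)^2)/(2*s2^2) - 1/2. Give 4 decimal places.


KL divergence between normal distributions:
KL = log(s2/s1) + (s1^2 + (m1-m2)^2)/(2*s2^2) - 1/2.
log(2/1) = 0.693147.
(1^2 + (5-5)^2)/(2*2^2) = (1 + 0)/8 = 0.125.
KL = 0.693147 + 0.125 - 0.5 = 0.3181

0.3181


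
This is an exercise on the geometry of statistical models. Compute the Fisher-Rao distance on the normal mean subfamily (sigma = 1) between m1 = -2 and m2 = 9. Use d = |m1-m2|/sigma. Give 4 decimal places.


On the fixed-variance normal subfamily, geodesic distance = |m1-m2|/sigma.
|-2 - 9| = 11.
sigma = 1.
d = 11/1 = 11.0000

11.0000


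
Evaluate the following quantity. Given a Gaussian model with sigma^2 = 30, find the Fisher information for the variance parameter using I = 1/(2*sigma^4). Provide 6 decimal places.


Fisher information for variance: I(sigma^2) = 1/(2*sigma^4).
sigma^2 = 30, so sigma^4 = 900.
I = 1/(2*900) = 1/1800 = 0.000556

0.000556


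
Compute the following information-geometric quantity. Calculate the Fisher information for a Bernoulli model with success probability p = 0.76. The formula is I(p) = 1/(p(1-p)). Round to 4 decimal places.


For Bernoulli(p), Fisher information is I(p) = 1/(p*(1-p)).
p = 0.76, 1-p = 0.24.
p*(1-p) = 0.1824.
I(p) = 1/0.1824 = 5.4825

5.4825
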